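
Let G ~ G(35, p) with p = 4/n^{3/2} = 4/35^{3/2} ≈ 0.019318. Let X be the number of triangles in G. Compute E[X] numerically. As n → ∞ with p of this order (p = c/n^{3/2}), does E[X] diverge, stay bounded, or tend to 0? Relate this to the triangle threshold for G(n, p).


Number of potential triangles: C(35, 3) = 6545.
Each occurs with probability p³ ≈ (0.019318)³ ≈ 7.2089792e-06.
By linearity: E[X] = C(35, 3)·p³ ≈ 6545 · 7.2089792e-06 ≈ 0.04718.
Since α = 3/2 > 1, p = c/n^{3/2} = o(1/n) is below the triangle threshold p ~ 1/n. Asymptotically E[X] ~ (c³/6)·n^{3(1−α)} = (4³/6)·n^{-1.5} → 0, so by Markov's inequality G has no triangles w.h.p.

E[X] ≈ 0.04718; in regime p = Θ(1/n^{3/2}) E[X] tends to 0 (below the triangle threshold p ~ 1/n).


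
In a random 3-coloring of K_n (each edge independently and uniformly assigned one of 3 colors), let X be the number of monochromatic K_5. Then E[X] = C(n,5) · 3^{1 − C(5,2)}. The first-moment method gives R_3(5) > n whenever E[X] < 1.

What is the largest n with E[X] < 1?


We need C(n, 5) · 3^{1 − 10} < 1, i.e. C(n, 5) < 3^{10 − 1} = 19683.
Check values of n near the boundary:
  n = 14: C(14, 5) = 2002; 2002 < 19683? YES
  n = 15: C(15, 5) = 3003; 3003 < 19683? YES
  n = 16: C(16, 5) = 4368; 4368 < 19683? YES
  n = 17: C(17, 5) = 6188; 6188 < 19683? YES
  n = 18: C(18, 5) = 8568; 8568 < 19683? YES
  n = 19: C(19, 5) = 11628; 11628 < 19683? YES
  n = 20: C(20, 5) = 15504; 15504 < 19683? YES
  n = 21: C(21, 5) = 20349; 20349 < 19683? NO
  n = 22: C(22, 5) = 26334; 26334 < 19683? NO
The largest n with C(n, 5) < 19683 is n = 20 (where E[X] = 5168/6561 ≈ 0.787685). Hence R_3(5) > 20, i.e. R_3(5) ≥ 21.

Largest n = 20; hence R_3(5) > 20.


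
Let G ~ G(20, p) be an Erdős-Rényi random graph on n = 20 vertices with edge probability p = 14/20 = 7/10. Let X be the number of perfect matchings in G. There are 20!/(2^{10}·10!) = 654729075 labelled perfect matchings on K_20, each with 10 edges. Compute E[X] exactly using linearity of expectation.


K_20 has 20!/(2^{10}·10!) = 654729075 labelled perfect matchings.
For each such perfect matching H, let X_H = 1 if all 10 edges of H are present in G. Then P[X_H = 1] = p^{10} = (7/10)^{10} = 282475249/10000000000.
By linearity: E[X] = Σ_H E[X_H] = 654729075 · p^{10} = 654729075 · 282475249/10000000000 = 7397790339526587/400000000.
Numerically: E[X] ≈ 1.85e+07.

E[X] = 654729075 · (7/10)^{10} = 7397790339526587/400000000 ≈ 1.85e+07.


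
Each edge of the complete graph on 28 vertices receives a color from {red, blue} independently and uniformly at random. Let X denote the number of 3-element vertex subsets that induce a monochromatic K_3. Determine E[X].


Let X = Σ_S X_S over the C(28, 3) = 3276 subsets S of size 3, where X_S = 1 if the K_3 on S is monochromatic.
For a fixed S, the K_3 on S has C(3, 2) = 3 edges. P[all 3 edges red] = (1/2)^3, and likewise for blue, so P[monochromatic] = 2·(1/2)^3 = 2^{1 − 3} = 1/4.
Summing: E[X] = C(28, 3) · 2^{1 − 3} = 3276 · 1/4 = 819.
Numerically: E[X] ≈ 819.000.

E[X] = C(28,3)·2^(1−C(3,2)) = 819 ≈ 819.000.


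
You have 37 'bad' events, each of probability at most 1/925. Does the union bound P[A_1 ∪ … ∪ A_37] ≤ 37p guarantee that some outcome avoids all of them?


Union bound: P[∪_{i=1}^{37} A_i] ≤ Σ_i P[A_i] ≤ 37·p = 37·(1/925) = 1/25.
Numerically: 1/25 ≈ 0.040000.
Is 1/25 < 1? YES.
Since P[∪ A_i] ≤ 1/25 < 1, the complement has P[∩ A_i^c] ≥ 1 − 1/25 = 24/25 > 0, so some outcome avoids every A_i.

37·p = 1/25 ≈ 0.040000; existence CERTIFIED by the union bound.


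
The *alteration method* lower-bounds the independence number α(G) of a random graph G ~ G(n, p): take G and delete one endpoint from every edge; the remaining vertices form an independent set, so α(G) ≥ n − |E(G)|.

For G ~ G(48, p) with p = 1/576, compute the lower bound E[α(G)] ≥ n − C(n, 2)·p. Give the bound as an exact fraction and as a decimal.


E[|E(G)|] = C(48, 2)·p = 1128 · (1/576) = 47/24.
E[α(G)] ≥ n − E[|E(G)|] = 48 − 47/24 = 1105/24.
Numerically: ≈ 46.042.
(This is only a lower bound; the true E[α(G)] may be larger.)

E[α(G)] ≥ 1105/24 ≈ 46.042.


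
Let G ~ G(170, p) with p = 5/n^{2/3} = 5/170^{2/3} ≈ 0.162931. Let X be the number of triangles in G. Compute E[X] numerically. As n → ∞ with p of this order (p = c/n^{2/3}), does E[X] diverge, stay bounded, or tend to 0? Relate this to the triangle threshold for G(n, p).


Number of potential triangles: C(170, 3) = 804440.
Each occurs with probability p³ ≈ (0.162931)³ ≈ 4.32525952e-03.
By linearity: E[X] = C(170, 3)·p³ ≈ 804440 · 4.32525952e-03 ≈ 3479.411765.
Since α = 2/3 < 1, p = c/n^{2/3} ≫ 1/n is above the triangle threshold p ~ 1/n. Asymptotically E[X] ~ (c³/6)·n^{3(1−α)} = (5³/6)·n^{1} → ∞; triangles are abundant w.h.p.

E[X] ≈ 3479.411765; in regime p = Θ(1/n^{2/3}) E[X] diverges (above the triangle threshold p ~ 1/n).


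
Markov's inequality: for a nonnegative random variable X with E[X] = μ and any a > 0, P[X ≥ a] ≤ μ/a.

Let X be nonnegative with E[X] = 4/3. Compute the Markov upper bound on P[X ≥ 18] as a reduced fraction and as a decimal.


μ = E[X] = 4/3, a = 18.
Markov: P[X ≥ 18] ≤ μ/a = (4/3)/18 = 2/27.
Numerically: ≈ 0.074074.
(Since a = 18 > μ = 1.333333, the bound 2/27 is < 1 and informative.)

P[X ≥ 18] ≤ 2/27 ≈ 0.074074.


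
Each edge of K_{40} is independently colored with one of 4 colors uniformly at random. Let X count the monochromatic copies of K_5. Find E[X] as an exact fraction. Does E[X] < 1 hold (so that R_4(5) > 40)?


E[X] = C(40, 5) · 4^{1 − 10} = 658008 · 4^{−9} = 658008/262144.
As a reduced fraction: E[X] = 82251/32768 ≈ 2.510101.
Is E[X] < 1? NO.
Since E[X] ≥ 1, the first-moment bound is inconclusive at n = 40; it does NOT by itself certify R_4(5) > 40.

E[X] = 82251/32768 ≈ 2.510101; E[X] ≥ 1; first-moment method inconclusive here.


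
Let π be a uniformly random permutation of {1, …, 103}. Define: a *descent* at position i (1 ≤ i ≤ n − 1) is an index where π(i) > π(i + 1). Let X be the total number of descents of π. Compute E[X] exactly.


Write X = Σ X_I over i = 1, …, 102, with X_I the indicator of one descent.
There are 102 indicators.
For each fixed i, the pair (π(i), π(i+1)) is a uniformly random ordered pair of distinct values from {1, …, 103}; by symmetry P[π(i) > π(i+1)] = 1/2.
By linearity: E[X] = 102 · (1/2) = (103 − 1) · (1/2) = 51 ≈ 51.000.

E[X] = 51 = 51.000.


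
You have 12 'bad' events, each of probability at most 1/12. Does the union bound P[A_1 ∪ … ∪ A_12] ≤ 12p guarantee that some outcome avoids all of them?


Union bound: P[∪_{i=1}^{12} A_i] ≤ Σ_i P[A_i] ≤ 12·p = 12·(1/12) = 1.
Numerically: 1 ≈ 1.000.
Is 1 < 1? NO.
Since the bound 1 is ≥ 1, the union bound is uninformative here; it does NOT by itself certify existence.

12·p = 1 ≈ 1.000; existence NOT certified by the union bound.


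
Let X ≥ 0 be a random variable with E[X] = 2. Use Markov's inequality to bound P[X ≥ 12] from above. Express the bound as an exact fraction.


μ = E[X] = 2, a = 12.
Markov: P[X ≥ 12] ≤ μ/a = (2)/12 = 1/6.
Numerically: ≈ 0.166667.
(Since a = 12 > μ = 2.000000, the bound 1/6 is < 1 and informative.)

P[X ≥ 12] ≤ 1/6 ≈ 0.166667.


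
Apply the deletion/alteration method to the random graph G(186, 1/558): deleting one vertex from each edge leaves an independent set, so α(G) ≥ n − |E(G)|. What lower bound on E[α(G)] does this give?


E[|E(G)|] = C(186, 2)·p = 17205 · (1/558) = 185/6.
E[α(G)] ≥ n − E[|E(G)|] = 186 − 185/6 = 931/6.
Numerically: ≈ 155.167.
(This is only a lower bound; the true E[α(G)] may be larger.)

E[α(G)] ≥ 931/6 ≈ 155.167.


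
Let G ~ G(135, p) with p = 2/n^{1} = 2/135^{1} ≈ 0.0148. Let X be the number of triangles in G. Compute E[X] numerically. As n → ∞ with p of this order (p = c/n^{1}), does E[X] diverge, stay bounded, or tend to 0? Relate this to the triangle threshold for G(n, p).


Number of potential triangles: C(135, 3) = 400995.
Each occurs with probability p³ ≈ (0.0148)³ ≈ 3.25154e-06.
By linearity: E[X] = C(135, 3)·p³ ≈ 400995 · 3.25154e-06 ≈ 1.304.
Here α = 1, so p = 2/n is exactly at the triangle threshold p ~ 1/n. Asymptotically E[X] → c³/6 = 2³/6 = 4/3 ≈ 1.333, a bounded constant. In this regime the triangle count is asymptotically Poisson(c³/6).

E[X] ≈ 1.304; in regime p = Θ(1/n^{1}) E[X] stays bounded (at the triangle threshold p ~ 1/n).


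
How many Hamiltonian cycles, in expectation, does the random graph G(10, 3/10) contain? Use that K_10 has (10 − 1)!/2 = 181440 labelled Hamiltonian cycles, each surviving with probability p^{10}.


K_10 has (10 − 1)!/2 = 181440 labelled Hamiltonian cycles.
For each such Hamiltonian cycle H, let X_H = 1 if all 10 edges of H are present in G. Then P[X_H = 1] = p^{10} = (3/10)^{10} = 59049/10000000000.
By linearity: E[X] = Σ_H E[X_H] = 181440 · p^{10} = 181440 · 59049/10000000000 = 33480783/31250000.
Numerically: E[X] ≈ 1.071.

E[X] = 181440 · (3/10)^{10} = 33480783/31250000 ≈ 1.071.


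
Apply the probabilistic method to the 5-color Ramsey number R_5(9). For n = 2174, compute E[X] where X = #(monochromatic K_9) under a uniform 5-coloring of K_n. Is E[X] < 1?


E[X] = C(2174, 9) · 5^{1 − 36} = 2940165687188920530702934 · 5^{−35} = 2940165687188920530702934/2910383045673370361328125.
As a reduced fraction: E[X] = 2940165687188920530702934/2910383045673370361328125 ≈ 1.010233.
Is E[X] < 1? NO.
Since E[X] ≥ 1, the first-moment bound is inconclusive at n = 2174; it does NOT by itself certify R_5(9) > 2174.

E[X] = 2940165687188920530702934/2910383045673370361328125 ≈ 1.010233; E[X] ≥ 1; first-moment method inconclusive here.


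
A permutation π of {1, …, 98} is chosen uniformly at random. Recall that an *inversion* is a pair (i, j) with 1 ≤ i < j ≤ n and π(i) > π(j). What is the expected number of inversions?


Write X = Σ X_I over the C(98, 2) = 4753 pairs i < j, with X_I the indicator of one inversion.
There are 4753 indicators.
For each fixed pair i < j, the values π(i) and π(j) are two distinct elements of {1, …, 98} in uniformly random order; by symmetry P[π(i) > π(j)] = 1/2.
By linearity: E[X] = 4753 · (1/2) = C(98, 2) · (1/2) = 4753/2 = 4753/2 ≈ 2376.500000.

E[X] = 4753/2 = 2376.500000.


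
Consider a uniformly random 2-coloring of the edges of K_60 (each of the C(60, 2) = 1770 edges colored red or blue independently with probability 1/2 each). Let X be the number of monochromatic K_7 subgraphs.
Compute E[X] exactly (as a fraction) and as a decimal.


Let X = Σ_S X_S over the C(60, 7) = 386206920 subsets S of size 7, where X_S = 1 if the K_7 on S is monochromatic.
For a fixed S, the K_7 on S has C(7, 2) = 21 edges. P[all 21 edges red] = (1/2)^21, and likewise for blue, so P[monochromatic] = 2·(1/2)^21 = 2^{1 − 21} = 1/1048576.
By linearity of expectation: E[X] = C(60, 7) · 2^{1 − 21} = 386206920 · 1/1048576 = 48275865/131072.
Numerically: E[X] ≈ 368.315620.

E[X] = C(60,7)·2^(1−C(7,2)) = 48275865/131072 ≈ 368.315620.


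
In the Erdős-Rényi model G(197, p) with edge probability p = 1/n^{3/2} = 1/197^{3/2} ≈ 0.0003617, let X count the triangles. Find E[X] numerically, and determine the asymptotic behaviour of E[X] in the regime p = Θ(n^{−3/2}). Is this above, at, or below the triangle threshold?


Number of potential triangles: C(197, 3) = 1254890.
Each occurs with probability p³ ≈ (0.0003617)³ ≈ 4.730445e-11.
By linearity: E[X] = C(197, 3)·p³ ≈ 1254890 · 4.730445e-11 ≈ 0.0001.
Since α = 3/2 > 1, p = c/n^{3/2} = o(1/n) is below the triangle threshold p ~ 1/n. Asymptotically E[X] ~ (c³/6)·n^{3(1−α)} = (1³/6)·n^{-1.5} → 0, so by Markov's inequality G has no triangles w.h.p.

E[X] ≈ 0.0001; in regime p = Θ(1/n^{3/2}) E[X] tends to 0 (below the triangle threshold p ~ 1/n).


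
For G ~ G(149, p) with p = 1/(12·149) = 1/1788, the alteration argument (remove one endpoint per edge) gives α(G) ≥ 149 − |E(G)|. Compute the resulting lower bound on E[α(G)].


E[|E(G)|] = C(149, 2)·p = 11026 · (1/1788) = 37/6.
E[α(G)] ≥ n − E[|E(G)|] = 149 − 37/6 = 857/6.
Numerically: ≈ 142.833333.
(This is only a lower bound; the true E[α(G)] may be larger.)

E[α(G)] ≥ 857/6 ≈ 142.833333.


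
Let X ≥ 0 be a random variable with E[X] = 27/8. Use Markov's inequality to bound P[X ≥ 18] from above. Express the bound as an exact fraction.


μ = E[X] = 27/8, a = 18.
Markov: P[X ≥ 18] ≤ μ/a = (27/8)/18 = 3/16.
Numerically: ≈ 0.18750.
(Since a = 18 > μ = 3.37500, the bound 3/16 is < 1 and informative.)

P[X ≥ 18] ≤ 3/16 ≈ 0.18750.


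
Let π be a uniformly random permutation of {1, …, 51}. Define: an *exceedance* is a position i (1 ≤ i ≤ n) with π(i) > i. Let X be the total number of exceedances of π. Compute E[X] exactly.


Write X = Σ_{i=1}^{51} X_i, where X_i = 1_{π(i) > i}.
For each fixed i, π(i) is uniform over {1, …, 51} (marginal of a uniform permutation), so P[π(i) > i] = (n − i)/n. Summing: Σ_{i=1}^{51} (n − i)/n = (0 + 1 + … + 50)/51 = 51(51 − 1)/(2·51) = (51 − 1)/2.
Hence E[X] = Σ_{i=1}^{51} (51 − i)/51 = 25 ≈ 25.000000.

E[X] = 25 = 25.000000.


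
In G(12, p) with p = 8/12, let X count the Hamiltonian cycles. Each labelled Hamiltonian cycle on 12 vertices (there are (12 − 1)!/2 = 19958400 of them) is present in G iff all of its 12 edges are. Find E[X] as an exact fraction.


K_12 has (12 − 1)!/2 = 19958400 labelled Hamiltonian cycles.
For each such Hamiltonian cycle H, let X_H = 1 if all 12 edges of H are present in G. Then P[X_H = 1] = p^{12} = (2/3)^{12} = 4096/531441.
By linearity of expectation: E[X] = Σ_H E[X_H] = 19958400 · p^{12} = 19958400 · 4096/531441 = 1009254400/6561.
Numerically: E[X] ≈ 1.538e+05.

E[X] = 19958400 · (2/3)^{12} = 1009254400/6561 ≈ 1.538e+05.


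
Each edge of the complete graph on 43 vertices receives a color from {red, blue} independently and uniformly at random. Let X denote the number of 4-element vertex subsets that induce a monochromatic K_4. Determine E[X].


Let X = Σ_S X_S over the C(43, 4) = 123410 subsets S of size 4, where X_S = 1 if the K_4 on S is monochromatic.
For a fixed S, the K_4 on S has C(4, 2) = 6 edges. P[all 6 edges red] = (1/2)^6, and likewise for blue, so P[monochromatic] = 2·(1/2)^6 = 2^{1 − 6} = 1/32.
By linearity of expectation: E[X] = C(43, 4) · 2^{1 − 6} = 123410 · 1/32 = 61705/16.
Numerically: E[X] ≈ 3856.562500.

E[X] = C(43,4)·2^(1−C(4,2)) = 61705/16 ≈ 3856.562500.


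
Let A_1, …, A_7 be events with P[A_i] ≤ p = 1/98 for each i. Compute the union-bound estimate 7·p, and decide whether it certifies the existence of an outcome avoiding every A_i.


Union bound: P[∪_{i=1}^{7} A_i] ≤ Σ_i P[A_i] ≤ 7·p = 7·(1/98) = 1/14.
Numerically: 1/14 ≈ 0.0714.
Is 1/14 < 1? YES.
Since P[∪ A_i] ≤ 1/14 < 1, the complement has P[∩ A_i^c] ≥ 1 − 1/14 = 13/14 > 0, so some outcome avoids every A_i.

7·p = 1/14 ≈ 0.0714; existence CERTIFIED by the union bound.


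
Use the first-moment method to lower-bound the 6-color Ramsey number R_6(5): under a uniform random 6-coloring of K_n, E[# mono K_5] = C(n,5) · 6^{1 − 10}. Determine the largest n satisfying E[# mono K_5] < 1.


We need C(n, 5) · 6^{1 − 10} < 1, i.e. C(n, 5) < 6^{10 − 1} = 10077696.
Check values of n near the boundary:
  n = 61: C(61, 5) = 5949147; 5949147 < 10077696? YES
  n = 62: C(62, 5) = 6471002; 6471002 < 10077696? YES
  n = 63: C(63, 5) = 7028847; 7028847 < 10077696? YES
  n = 64: C(64, 5) = 7624512; 7624512 < 10077696? YES
  n = 65: C(65, 5) = 8259888; 8259888 < 10077696? YES
  n = 66: C(66, 5) = 8936928; 8936928 < 10077696? YES
  n = 67: C(67, 5) = 9657648; 9657648 < 10077696? YES
  n = 68: C(68, 5) = 10424128; 10424128 < 10077696? NO
  n = 69: C(69, 5) = 11238513; 11238513 < 10077696? NO
The largest n with C(n, 5) < 10077696 is n = 67 (where E[X] = 67067/69984 ≈ 0.95832). Hence R_6(5) > 67, i.e. R_6(5) ≥ 68.

Largest n = 67; hence R_6(5) > 67.


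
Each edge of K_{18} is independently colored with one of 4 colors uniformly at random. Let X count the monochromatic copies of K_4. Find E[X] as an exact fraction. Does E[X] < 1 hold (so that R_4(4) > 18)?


E[X] = C(18, 4) · 4^{1 − 6} = 3060 · 4^{−5} = 3060/1024.
As a reduced fraction: E[X] = 765/256 ≈ 2.98828.
Is E[X] < 1? NO.
Since E[X] ≥ 1, the first-moment bound is inconclusive at n = 18; it does NOT by itself certify R_4(4) > 18.

E[X] = 765/256 ≈ 2.98828; E[X] ≥ 1; first-moment method inconclusive here.


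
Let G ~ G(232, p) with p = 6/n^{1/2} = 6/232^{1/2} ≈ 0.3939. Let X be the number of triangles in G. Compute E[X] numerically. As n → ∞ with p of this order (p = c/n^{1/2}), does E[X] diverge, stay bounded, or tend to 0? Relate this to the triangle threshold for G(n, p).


Number of potential triangles: C(232, 3) = 2054360.
Each occurs with probability p³ ≈ (0.3939)³ ≈ 6.112541e-02.
By linearity: E[X] = C(232, 3)·p³ ≈ 2054360 · 6.112541e-02 ≈ 125573.5940.
Since α = 1/2 < 1, p = c/n^{1/2} ≫ 1/n is above the triangle threshold p ~ 1/n. Asymptotically E[X] ~ (c³/6)·n^{3(1−α)} = (6³/6)·n^{1.5} → ∞; triangles are abundant w.h.p.

E[X] ≈ 125573.5940; in regime p = Θ(1/n^{1/2}) E[X] diverges (above the triangle threshold p ~ 1/n).


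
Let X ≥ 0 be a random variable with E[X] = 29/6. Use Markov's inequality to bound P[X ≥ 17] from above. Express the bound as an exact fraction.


μ = E[X] = 29/6, a = 17.
Markov: P[X ≥ 17] ≤ μ/a = (29/6)/17 = 29/102.
Numerically: ≈ 0.28431.
(Since a = 17 > μ = 4.83333, the bound 29/102 is < 1 and informative.)

P[X ≥ 17] ≤ 29/102 ≈ 0.28431.


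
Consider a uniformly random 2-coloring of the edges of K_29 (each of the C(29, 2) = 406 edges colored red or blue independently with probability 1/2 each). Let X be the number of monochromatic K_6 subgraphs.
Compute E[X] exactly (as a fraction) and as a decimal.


Let X = Σ_S X_S over the C(29, 6) = 475020 subsets S of size 6, where X_S = 1 if the K_6 on S is monochromatic.
For a fixed S, the K_6 on S has C(6, 2) = 15 edges. P[all 15 edges red] = (1/2)^15, and likewise for blue, so P[monochromatic] = 2·(1/2)^15 = 2^{1 − 15} = 1/16384.
Summing: E[X] = C(29, 6) · 2^{1 − 15} = 475020 · 1/16384 = 118755/4096.
Numerically: E[X] ≈ 28.993.

E[X] = C(29,6)·2^(1−C(6,2)) = 118755/4096 ≈ 28.993.


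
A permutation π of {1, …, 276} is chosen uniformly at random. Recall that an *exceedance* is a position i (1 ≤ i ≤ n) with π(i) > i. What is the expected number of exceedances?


Write X = Σ_{i=1}^{276} X_i, where X_i = 1_{π(i) > i}.
For each fixed i, π(i) is uniform over {1, …, 276} (marginal of a uniform permutation), so P[π(i) > i] = (n − i)/n. Summing: Σ_{i=1}^{276} (n − i)/n = (0 + 1 + … + 275)/276 = 276(276 − 1)/(2·276) = (276 − 1)/2.
Hence E[X] = Σ_{i=1}^{276} (276 − i)/276 = 275/2 ≈ 137.5000.

E[X] = 275/2 = 137.5000.


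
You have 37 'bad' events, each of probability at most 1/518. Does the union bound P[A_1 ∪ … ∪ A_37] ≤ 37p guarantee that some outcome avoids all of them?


Union bound: P[∪_{i=1}^{37} A_i] ≤ Σ_i P[A_i] ≤ 37·p = 37·(1/518) = 1/14.
Numerically: 1/14 ≈ 0.0714.
Is 1/14 < 1? YES.
Since P[∪ A_i] ≤ 1/14 < 1, the complement has P[∩ A_i^c] ≥ 1 − 1/14 = 13/14 > 0, so some outcome avoids every A_i.

37·p = 1/14 ≈ 0.0714; existence CERTIFIED by the union bound.


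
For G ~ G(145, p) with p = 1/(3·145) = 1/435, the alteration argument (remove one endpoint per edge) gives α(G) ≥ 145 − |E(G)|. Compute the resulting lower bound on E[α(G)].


E[|E(G)|] = C(145, 2)·p = 10440 · (1/435) = 24.
E[α(G)] ≥ n − E[|E(G)|] = 145 − 24 = 121.
Numerically: ≈ 121.000.
(This is only a lower bound; the true E[α(G)] may be larger.)

E[α(G)] ≥ 121 ≈ 121.000.


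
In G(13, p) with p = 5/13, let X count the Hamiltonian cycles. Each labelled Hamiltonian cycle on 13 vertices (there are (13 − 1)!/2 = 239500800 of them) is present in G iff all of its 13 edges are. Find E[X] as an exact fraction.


K_13 has (13 − 1)!/2 = 239500800 labelled Hamiltonian cycles.
For each such Hamiltonian cycle H, let X_H = 1 if all 13 edges of H are present in G. Then P[X_H = 1] = p^{13} = (5/13)^{13} = 1220703125/302875106592253.
By linearity: E[X] = Σ_H E[X_H] = 239500800 · p^{13} = 239500800 · 1220703125/302875106592253 = 292359375000000000/302875106592253.
Numerically: E[X] ≈ 965.

E[X] = 239500800 · (5/13)^{13} = 292359375000000000/302875106592253 ≈ 965.


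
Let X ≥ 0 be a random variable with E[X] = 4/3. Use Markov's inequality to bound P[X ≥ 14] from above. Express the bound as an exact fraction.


μ = E[X] = 4/3, a = 14.
Markov: P[X ≥ 14] ≤ μ/a = (4/3)/14 = 2/21.
Numerically: ≈ 0.09524.
(Since a = 14 > μ = 1.33333, the bound 2/21 is < 1 and informative.)

P[X ≥ 14] ≤ 2/21 ≈ 0.09524.


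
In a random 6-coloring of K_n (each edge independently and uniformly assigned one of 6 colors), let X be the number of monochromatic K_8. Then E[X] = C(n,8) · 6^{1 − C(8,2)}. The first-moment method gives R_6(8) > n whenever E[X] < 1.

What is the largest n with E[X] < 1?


We need C(n, 8) · 6^{1 − 28} < 1, i.e. C(n, 8) < 6^{28 − 1} = 1023490369077469249536.
Check values of n near the boundary:
  n = 1592: C(1592, 8) = 1005480414540892933435; 1005480414540892933435 < 1023490369077469249536? YES
  n = 1593: C(1593, 8) = 1010555394551193970323; 1010555394551193970323 < 1023490369077469249536? YES
  n = 1594: C(1594, 8) = 1015652773590544255167; 1015652773590544255167 < 1023490369077469249536? YES
  n = 1595: C(1595, 8) = 1020772636343363633895; 1020772636343363633895 < 1023490369077469249536? YES
  n = 1596: C(1596, 8) = 1025915067760710553965; 1025915067760710553965 < 1023490369077469249536? NO
The largest n with C(n, 8) < 1023490369077469249536 is n = 1595 (where E[X] = 113419181815929292655/113721152119718805504 ≈ 0.997). Hence R_6(8) > 1595, i.e. R_6(8) ≥ 1596.

Largest n = 1595; hence R_6(8) > 1595.


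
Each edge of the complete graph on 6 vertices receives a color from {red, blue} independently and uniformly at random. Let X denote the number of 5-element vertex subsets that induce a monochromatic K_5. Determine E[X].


Let X = Σ_S X_S over the C(6, 5) = 6 subsets S of size 5, where X_S = 1 if the K_5 on S is monochromatic.
For a fixed S, the K_5 on S has C(5, 2) = 10 edges. P[all 10 edges red] = (1/2)^10, and likewise for blue, so P[monochromatic] = 2·(1/2)^10 = 2^{1 − 10} = 1/512.
By linearity: E[X] = C(6, 5) · 2^{1 − 10} = 6 · 1/512 = 3/256.
Numerically: E[X] ≈ 0.011719.

E[X] = C(6,5)·2^(1−C(5,2)) = 3/256 ≈ 0.011719.


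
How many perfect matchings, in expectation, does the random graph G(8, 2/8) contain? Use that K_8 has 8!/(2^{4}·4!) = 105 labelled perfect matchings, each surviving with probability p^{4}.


K_8 has 8!/(2^{4}·4!) = 105 labelled perfect matchings.
For each such perfect matching H, let X_H = 1 if all 4 edges of H are present in G. Then P[X_H = 1] = p^{4} = (1/4)^{4} = 1/256.
By linearity of expectation: E[X] = Σ_H E[X_H] = 105 · p^{4} = 105 · 1/256 = 105/256.
Numerically: E[X] ≈ 0.410156.

E[X] = 105 · (1/4)^{4} = 105/256 ≈ 0.410156.


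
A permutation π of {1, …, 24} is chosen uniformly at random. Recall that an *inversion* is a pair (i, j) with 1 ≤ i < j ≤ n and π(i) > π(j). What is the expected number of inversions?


Write X = Σ X_I over the C(24, 2) = 276 pairs i < j, with X_I the indicator of one inversion.
There are 276 indicators.
For each fixed pair i < j, the values π(i) and π(j) are two distinct elements of {1, …, 24} in uniformly random order; by symmetry P[π(i) > π(j)] = 1/2.
By linearity: E[X] = 276 · (1/2) = C(24, 2) · (1/2) = 276/2 = 138 ≈ 138.000000.

E[X] = 138 = 138.000000.


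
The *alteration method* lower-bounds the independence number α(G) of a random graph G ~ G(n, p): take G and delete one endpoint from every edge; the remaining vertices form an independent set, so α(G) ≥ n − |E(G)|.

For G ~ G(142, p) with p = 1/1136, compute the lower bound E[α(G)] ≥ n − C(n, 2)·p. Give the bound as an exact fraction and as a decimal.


E[|E(G)|] = C(142, 2)·p = 10011 · (1/1136) = 141/16.
E[α(G)] ≥ n − E[|E(G)|] = 142 − 141/16 = 2131/16.
Numerically: ≈ 133.187500.
(This is only a lower bound; the true E[α(G)] may be larger.)

E[α(G)] ≥ 2131/16 ≈ 133.187500.


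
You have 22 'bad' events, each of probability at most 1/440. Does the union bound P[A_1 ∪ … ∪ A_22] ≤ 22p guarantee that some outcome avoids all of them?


Union bound: P[∪_{i=1}^{22} A_i] ≤ Σ_i P[A_i] ≤ 22·p = 22·(1/440) = 1/20.
Numerically: 1/20 ≈ 0.0500000.
Is 1/20 < 1? YES.
Since P[∪ A_i] ≤ 1/20 < 1, the complement has P[∩ A_i^c] ≥ 1 − 1/20 = 19/20 > 0, so some outcome avoids every A_i.

22·p = 1/20 ≈ 0.0500000; existence CERTIFIED by the union bound.


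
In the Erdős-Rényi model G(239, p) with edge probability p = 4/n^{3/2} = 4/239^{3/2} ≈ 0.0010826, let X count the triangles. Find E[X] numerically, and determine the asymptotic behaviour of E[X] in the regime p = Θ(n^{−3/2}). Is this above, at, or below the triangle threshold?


Number of potential triangles: C(239, 3) = 2246839.
Each occurs with probability p³ ≈ (0.0010826)³ ≈ 1.2687890e-09.
By linearity: E[X] = C(239, 3)·p³ ≈ 2246839 · 1.2687890e-09 ≈ 0.00285.
Since α = 3/2 > 1, p = c/n^{3/2} = o(1/n) is below the triangle threshold p ~ 1/n. Asymptotically E[X] ~ (c³/6)·n^{3(1−α)} = (4³/6)·n^{-1.5} → 0, so by Markov's inequality G has no triangles w.h.p.

E[X] ≈ 0.00285; in regime p = Θ(1/n^{3/2}) E[X] tends to 0 (below the triangle threshold p ~ 1/n).


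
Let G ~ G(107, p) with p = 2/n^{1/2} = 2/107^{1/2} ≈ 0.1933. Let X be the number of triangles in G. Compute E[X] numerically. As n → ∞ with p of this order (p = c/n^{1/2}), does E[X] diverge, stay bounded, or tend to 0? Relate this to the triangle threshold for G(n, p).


Number of potential triangles: C(107, 3) = 198485.
Each occurs with probability p³ ≈ (0.1933)³ ≈ 7.227936e-03.
By linearity: E[X] = C(107, 3)·p³ ≈ 198485 · 7.227936e-03 ≈ 1434.6369.
Since α = 1/2 < 1, p = c/n^{1/2} ≫ 1/n is above the triangle threshold p ~ 1/n. Asymptotically E[X] ~ (c³/6)·n^{3(1−α)} = (2³/6)·n^{1.5} → ∞; triangles are abundant w.h.p.

E[X] ≈ 1434.6369; in regime p = Θ(1/n^{1/2}) E[X] diverges (above the triangle threshold p ~ 1/n).


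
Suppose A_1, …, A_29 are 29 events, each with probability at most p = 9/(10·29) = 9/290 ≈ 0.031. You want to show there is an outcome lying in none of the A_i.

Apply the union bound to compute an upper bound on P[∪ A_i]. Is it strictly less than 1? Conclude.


Union bound: P[∪_{i=1}^{29} A_i] ≤ Σ_i P[A_i] ≤ 29·p = 29·(9/290) = 9/10.
Numerically: 9/10 ≈ 0.900.
Is 9/10 < 1? YES.
Since P[∪ A_i] ≤ 9/10 < 1, the complement has P[∩ A_i^c] ≥ 1 − 9/10 = 1/10 > 0, so some outcome avoids every A_i.

29·p = 9/10 ≈ 0.900; existence CERTIFIED by the union bound.


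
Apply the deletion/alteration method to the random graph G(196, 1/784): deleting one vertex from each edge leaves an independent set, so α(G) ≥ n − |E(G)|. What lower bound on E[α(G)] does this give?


E[|E(G)|] = C(196, 2)·p = 19110 · (1/784) = 195/8.
E[α(G)] ≥ n − E[|E(G)|] = 196 − 195/8 = 1373/8.
Numerically: ≈ 171.6250.
(This is only a lower bound; the true E[α(G)] may be larger.)

E[α(G)] ≥ 1373/8 ≈ 171.6250.


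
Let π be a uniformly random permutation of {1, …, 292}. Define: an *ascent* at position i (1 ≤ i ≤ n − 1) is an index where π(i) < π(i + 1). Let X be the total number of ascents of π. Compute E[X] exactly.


Write X = Σ X_I over i = 1, …, 291, with X_I the indicator of one ascent.
There are 291 indicators.
For each fixed i, the pair (π(i), π(i+1)) is a uniformly random ordered pair of distinct values from {1, …, 292}; by symmetry P[π(i) < π(i+1)] = 1/2.
By linearity: E[X] = 291 · (1/2) = (292 − 1) · (1/2) = 291/2 ≈ 145.50000.

E[X] = 291/2 = 145.50000.


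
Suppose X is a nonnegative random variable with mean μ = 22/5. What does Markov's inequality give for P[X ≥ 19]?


μ = E[X] = 22/5, a = 19.
Markov: P[X ≥ 19] ≤ μ/a = (22/5)/19 = 22/95.
Numerically: ≈ 0.2316.
(Since a = 19 > μ = 4.4000, the bound 22/95 is < 1 and informative.)

P[X ≥ 19] ≤ 22/95 ≈ 0.2316.


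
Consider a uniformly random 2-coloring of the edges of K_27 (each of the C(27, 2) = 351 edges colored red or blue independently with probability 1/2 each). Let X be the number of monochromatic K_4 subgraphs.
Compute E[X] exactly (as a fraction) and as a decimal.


Let X = Σ_S X_S over the C(27, 4) = 17550 subsets S of size 4, where X_S = 1 if the K_4 on S is monochromatic.
For a fixed S, the K_4 on S has C(4, 2) = 6 edges. P[all 6 edges red] = (1/2)^6, and likewise for blue, so P[monochromatic] = 2·(1/2)^6 = 2^{1 − 6} = 1/32.
By linearity: E[X] = C(27, 4) · 2^{1 − 6} = 17550 · 1/32 = 8775/16.
Numerically: E[X] ≈ 548.43750.

E[X] = C(27,4)·2^(1−C(4,2)) = 8775/16 ≈ 548.43750.


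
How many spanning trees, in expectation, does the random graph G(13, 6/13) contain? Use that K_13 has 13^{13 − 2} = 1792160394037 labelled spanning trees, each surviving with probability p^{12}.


K_13 has 13^{13 − 2} = 1792160394037 labelled spanning trees.
For each such spanning tree H, let X_H = 1 if all 12 edges of H are present in G. Then P[X_H = 1] = p^{12} = (6/13)^{12} = 2176782336/23298085122481.
Summing the indicators: E[X] = Σ_H E[X_H] = 1792160394037 · p^{12} = 1792160394037 · 2176782336/23298085122481 = 2176782336/13.
Numerically: E[X] ≈ 1.6744e+08.

E[X] = 1792160394037 · (6/13)^{12} = 2176782336/13 ≈ 1.6744e+08.


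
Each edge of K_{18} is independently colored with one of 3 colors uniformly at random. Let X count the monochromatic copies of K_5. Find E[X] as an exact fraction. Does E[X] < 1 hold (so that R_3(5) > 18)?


E[X] = C(18, 5) · 3^{1 − 10} = 8568 · 3^{−9} = 8568/19683.
As a reduced fraction: E[X] = 952/2187 ≈ 0.43530.
Is E[X] < 1? YES.
Since E[X] < 1, there exists a 3-coloring of K_{18} with no monochromatic K_5; hence R_3(5) > 18.

E[X] = 952/2187 ≈ 0.43530; E[X] < 1, so R_3(5) > 18.


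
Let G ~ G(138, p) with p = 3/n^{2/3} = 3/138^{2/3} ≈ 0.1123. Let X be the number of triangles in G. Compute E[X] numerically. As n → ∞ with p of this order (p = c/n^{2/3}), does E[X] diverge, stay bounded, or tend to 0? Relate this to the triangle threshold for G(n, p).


Number of potential triangles: C(138, 3) = 428536.
Each occurs with probability p³ ≈ (0.1123)³ ≈ 1.417769e-03.
By linearity: E[X] = C(138, 3)·p³ ≈ 428536 · 1.417769e-03 ≈ 607.5652.
Since α = 2/3 < 1, p = c/n^{2/3} ≫ 1/n is above the triangle threshold p ~ 1/n. Asymptotically E[X] ~ (c³/6)·n^{3(1−α)} = (3³/6)·n^{1} → ∞; triangles are abundant w.h.p.

E[X] ≈ 607.5652; in regime p = Θ(1/n^{2/3}) E[X] diverges (above the triangle threshold p ~ 1/n).


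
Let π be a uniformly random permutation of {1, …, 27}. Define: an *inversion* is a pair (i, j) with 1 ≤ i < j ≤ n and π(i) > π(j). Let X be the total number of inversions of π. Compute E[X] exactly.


Write X = Σ X_I over the C(27, 2) = 351 pairs i < j, with X_I the indicator of one inversion.
There are 351 indicators.
For each fixed pair i < j, the values π(i) and π(j) are two distinct elements of {1, …, 27} in uniformly random order; by symmetry P[π(i) > π(j)] = 1/2.
By linearity: E[X] = 351 · (1/2) = C(27, 2) · (1/2) = 351/2 = 351/2 ≈ 175.5000.

E[X] = 351/2 = 175.5000.


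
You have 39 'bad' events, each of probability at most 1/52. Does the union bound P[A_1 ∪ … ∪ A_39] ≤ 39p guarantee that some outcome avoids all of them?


Union bound: P[∪_{i=1}^{39} A_i] ≤ Σ_i P[A_i] ≤ 39·p = 39·(1/52) = 3/4.
Numerically: 3/4 ≈ 0.75000.
Is 3/4 < 1? YES.
Since P[∪ A_i] ≤ 3/4 < 1, the complement has P[∩ A_i^c] ≥ 1 − 3/4 = 1/4 > 0, so some outcome avoids every A_i.

39·p = 3/4 ≈ 0.75000; existence CERTIFIED by the union bound.


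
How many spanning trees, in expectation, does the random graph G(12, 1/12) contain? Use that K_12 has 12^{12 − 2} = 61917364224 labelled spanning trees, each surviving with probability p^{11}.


K_12 has 12^{12 − 2} = 61917364224 labelled spanning trees.
For each such spanning tree H, let X_H = 1 if all 11 edges of H are present in G. Then P[X_H = 1] = p^{11} = (1/12)^{11} = 1/743008370688.
By linearity: E[X] = Σ_H E[X_H] = 61917364224 · p^{11} = 61917364224 · 1/743008370688 = 1/12.
Numerically: E[X] ≈ 0.0833.

E[X] = 61917364224 · (1/12)^{11} = 1/12 ≈ 0.0833.


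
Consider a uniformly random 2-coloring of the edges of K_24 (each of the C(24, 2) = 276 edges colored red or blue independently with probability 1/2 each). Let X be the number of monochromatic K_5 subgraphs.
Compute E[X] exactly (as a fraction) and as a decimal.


Let X = Σ_S X_S over the C(24, 5) = 42504 subsets S of size 5, where X_S = 1 if the K_5 on S is monochromatic.
For a fixed S, the K_5 on S has C(5, 2) = 10 edges. P[all 10 edges red] = (1/2)^10, and likewise for blue, so P[monochromatic] = 2·(1/2)^10 = 2^{1 − 10} = 1/512.
By linearity: E[X] = C(24, 5) · 2^{1 − 10} = 42504 · 1/512 = 5313/64.
Numerically: E[X] ≈ 83.0156.

E[X] = C(24,5)·2^(1−C(5,2)) = 5313/64 ≈ 83.0156.


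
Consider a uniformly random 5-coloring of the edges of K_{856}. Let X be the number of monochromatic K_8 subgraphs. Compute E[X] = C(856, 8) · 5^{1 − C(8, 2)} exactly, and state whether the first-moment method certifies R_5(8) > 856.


E[X] = C(856, 8) · 5^{1 − 28} = 6918660634157180775 · 5^{−27} = 6918660634157180775/7450580596923828125.
As a reduced fraction: E[X] = 276746425366287231/298023223876953125 ≈ 0.928607.
Is E[X] < 1? YES.
Since E[X] < 1, there exists a 5-coloring of K_{856} with no monochromatic K_8; hence R_5(8) > 856.

E[X] = 276746425366287231/298023223876953125 ≈ 0.928607; E[X] < 1, so R_5(8) > 856.


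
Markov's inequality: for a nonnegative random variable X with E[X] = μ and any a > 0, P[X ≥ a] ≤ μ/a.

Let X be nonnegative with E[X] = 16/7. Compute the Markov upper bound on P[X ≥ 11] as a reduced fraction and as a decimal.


μ = E[X] = 16/7, a = 11.
Markov: P[X ≥ 11] ≤ μ/a = (16/7)/11 = 16/77.
Numerically: ≈ 0.2078.
(Since a = 11 > μ = 2.2857, the bound 16/77 is < 1 and informative.)

P[X ≥ 11] ≤ 16/77 ≈ 0.2078.


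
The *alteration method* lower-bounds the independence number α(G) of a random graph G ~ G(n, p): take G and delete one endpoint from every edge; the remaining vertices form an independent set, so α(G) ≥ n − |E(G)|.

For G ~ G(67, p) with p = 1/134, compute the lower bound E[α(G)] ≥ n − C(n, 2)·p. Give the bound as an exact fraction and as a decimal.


E[|E(G)|] = C(67, 2)·p = 2211 · (1/134) = 33/2.
E[α(G)] ≥ n − E[|E(G)|] = 67 − 33/2 = 101/2.
Numerically: ≈ 50.50000.
(This is only a lower bound; the true E[α(G)] may be larger.)

E[α(G)] ≥ 101/2 ≈ 50.50000.


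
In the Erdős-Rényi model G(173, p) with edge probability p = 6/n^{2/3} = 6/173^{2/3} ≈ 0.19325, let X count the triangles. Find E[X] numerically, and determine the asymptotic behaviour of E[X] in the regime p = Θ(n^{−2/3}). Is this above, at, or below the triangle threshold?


Number of potential triangles: C(173, 3) = 848046.
Each occurs with probability p³ ≈ (0.19325)³ ≈ 7.2170804e-03.
By linearity: E[X] = C(173, 3)·p³ ≈ 848046 · 7.2170804e-03 ≈ 6120.41618.
Since α = 2/3 < 1, p = c/n^{2/3} ≫ 1/n is above the triangle threshold p ~ 1/n. Asymptotically E[X] ~ (c³/6)·n^{3(1−α)} = (6³/6)·n^{1} → ∞; triangles are abundant w.h.p.

E[X] ≈ 6120.41618; in regime p = Θ(1/n^{2/3}) E[X] diverges (above the triangle threshold p ~ 1/n).


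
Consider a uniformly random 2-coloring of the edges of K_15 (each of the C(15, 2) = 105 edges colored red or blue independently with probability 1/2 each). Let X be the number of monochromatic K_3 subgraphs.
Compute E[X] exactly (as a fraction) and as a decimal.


Let X = Σ_S X_S over the C(15, 3) = 455 subsets S of size 3, where X_S = 1 if the K_3 on S is monochromatic.
For a fixed S, the K_3 on S has C(3, 2) = 3 edges. P[all 3 edges red] = (1/2)^3, and likewise for blue, so P[monochromatic] = 2·(1/2)^3 = 2^{1 − 3} = 1/4.
By linearity of expectation: E[X] = C(15, 3) · 2^{1 − 3} = 455 · 1/4 = 455/4.
Numerically: E[X] ≈ 113.750.

E[X] = C(15,3)·2^(1−C(3,2)) = 455/4 ≈ 113.750.


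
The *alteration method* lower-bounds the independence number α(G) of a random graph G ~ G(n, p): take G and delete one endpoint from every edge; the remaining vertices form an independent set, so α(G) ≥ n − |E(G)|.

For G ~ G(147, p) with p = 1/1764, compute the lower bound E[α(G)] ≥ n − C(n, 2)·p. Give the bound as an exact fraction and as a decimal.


E[|E(G)|] = C(147, 2)·p = 10731 · (1/1764) = 73/12.
E[α(G)] ≥ n − E[|E(G)|] = 147 − 73/12 = 1691/12.
Numerically: ≈ 140.9167.
(This is only a lower bound; the true E[α(G)] may be larger.)

E[α(G)] ≥ 1691/12 ≈ 140.9167.


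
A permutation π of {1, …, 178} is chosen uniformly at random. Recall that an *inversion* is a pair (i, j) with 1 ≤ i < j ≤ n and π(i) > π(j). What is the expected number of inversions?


Write X = Σ X_I over the C(178, 2) = 15753 pairs i < j, with X_I the indicator of one inversion.
There are 15753 indicators.
For each fixed pair i < j, the values π(i) and π(j) are two distinct elements of {1, …, 178} in uniformly random order; by symmetry P[π(i) > π(j)] = 1/2.
By linearity: E[X] = 15753 · (1/2) = C(178, 2) · (1/2) = 15753/2 = 15753/2 ≈ 7876.50000.

E[X] = 15753/2 = 7876.50000.


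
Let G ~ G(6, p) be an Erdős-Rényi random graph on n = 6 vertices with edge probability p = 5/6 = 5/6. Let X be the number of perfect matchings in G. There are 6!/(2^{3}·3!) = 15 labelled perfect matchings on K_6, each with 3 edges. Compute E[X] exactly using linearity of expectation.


K_6 has 6!/(2^{3}·3!) = 15 labelled perfect matchings.
For each such perfect matching H, let X_H = 1 if all 3 edges of H are present in G. Then P[X_H = 1] = p^{3} = (5/6)^{3} = 125/216.
By linearity of expectation: E[X] = Σ_H E[X_H] = 15 · p^{3} = 15 · 125/216 = 625/72.
Numerically: E[X] ≈ 8.6806.

E[X] = 15 · (5/6)^{3} = 625/72 ≈ 8.6806.


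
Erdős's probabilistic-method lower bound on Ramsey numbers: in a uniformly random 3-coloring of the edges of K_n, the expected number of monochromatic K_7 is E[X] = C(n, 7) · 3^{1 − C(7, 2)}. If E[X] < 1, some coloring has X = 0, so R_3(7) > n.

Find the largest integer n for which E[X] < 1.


We need C(n, 7) · 3^{1 − 21} < 1, i.e. C(n, 7) < 3^{21 − 1} = 3486784401.
Check values of n near the boundary:
  n = 77: C(77, 7) = 2404808340; 2404808340 < 3486784401? YES
  n = 78: C(78, 7) = 2641902120; 2641902120 < 3486784401? YES
  n = 79: C(79, 7) = 2898753715; 2898753715 < 3486784401? YES
  n = 80: C(80, 7) = 3176716400; 3176716400 < 3486784401? YES
  n = 81: C(81, 7) = 3477216600; 3477216600 < 3486784401? YES
  n = 82: C(82, 7) = 3801756816; 3801756816 < 3486784401? NO
  n = 83: C(83, 7) = 4151918628; 4151918628 < 3486784401? NO
The largest n with C(n, 7) < 3486784401 is n = 81 (where E[X] = 42928600/43046721 ≈ 0.997256). Hence R_3(7) > 81, i.e. R_3(7) ≥ 82.

Largest n = 81; hence R_3(7) > 81.


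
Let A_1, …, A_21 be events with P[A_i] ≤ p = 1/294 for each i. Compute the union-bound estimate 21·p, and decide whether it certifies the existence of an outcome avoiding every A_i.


Union bound: P[∪_{i=1}^{21} A_i] ≤ Σ_i P[A_i] ≤ 21·p = 21·(1/294) = 1/14.
Numerically: 1/14 ≈ 0.071.
Is 1/14 < 1? YES.
Since P[∪ A_i] ≤ 1/14 < 1, the complement has P[∩ A_i^c] ≥ 1 − 1/14 = 13/14 > 0, so some outcome avoids every A_i.

21·p = 1/14 ≈ 0.071; existence CERTIFIED by the union bound.
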